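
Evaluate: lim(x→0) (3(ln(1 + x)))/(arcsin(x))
This is a 0/0 indeterminate form.

Apply L'Hôpital's rule: differentiate numerator and denominator separately.
  f(x) = 3·ln(x + 1)   ⇒   f'(x) = 3/(x + 1)
  g(x) = asin(x)   ⇒   g'(x) = 1/sqrt(1 - x^2)
  lim(x→0) f'(x)/g'(x) = lim(x→0) (3/(x + 1))/(1/sqrt(1 - x^2))
  = 3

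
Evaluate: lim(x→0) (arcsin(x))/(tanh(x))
This is a 0/0 indeterminate form.

Apply L'Hôpital's rule: differentiate numerator and denominator separately.
  f(x) = asin(x)   ⇒   f'(x) = 1/sqrt(1 - x^2)
  g(x) = tanh(x)   ⇒   g'(x) = 1 - tanh(x)^2
  lim(x→0) f'(x)/g'(x) = lim(x→0) (1/sqrt(1 - x^2))/(1 - tanh(x)^2)
  = 1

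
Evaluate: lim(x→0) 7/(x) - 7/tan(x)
This is an ∞-∞ indeterminate form.

Combine fractions or rationalize to convert ∞-∞ to 0/0 form:
  lim(x→0) 7/(x) - 7/tan(x) = 0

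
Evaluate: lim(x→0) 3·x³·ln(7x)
This is a 0·∞ indeterminate form.

Rewrite 0·∞ as a quotient (0/0 or ∞/∞ form), then apply L'Hôpital's rule:
  lim(x→0) 3·x³·ln(7x) = 0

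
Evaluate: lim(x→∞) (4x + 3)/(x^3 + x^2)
This is an ∞/∞ indeterminate form.

Apply L'Hôpital's rule: differentiate numerator and denominator separately.
  f(x) = 4·x + 3   ⇒   f'(x) = 4
  g(x) = x^3 + x^2   ⇒   g'(x) = 3·x^2 + 2·x
  lim(x→∞) f'(x)/g'(x) = lim(x→∞) (4)/(3·x^2 + 2·x)
  = 0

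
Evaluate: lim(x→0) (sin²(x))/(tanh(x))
This is a 0/0 indeterminate form.

Apply L'Hôpital's rule: differentiate numerator and denominator separately.
  f(x) = sin(x)^2   ⇒   f'(x) = 2·sin(x)·cos(x)
  g(x) = tanh(x)   ⇒   g'(x) = 1 - tanh(x)^2
  lim(x→0) f'(x)/g'(x) = lim(x→0) (2·sin(x)·cos(x))/(1 - tanh(x)^2)
  = 0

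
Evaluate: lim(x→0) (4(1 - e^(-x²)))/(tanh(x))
This is a 0/0 indeterminate form.

Apply L'Hôpital's rule: differentiate numerator and denominator separately.
  f(x) = 4 - 4·e^(-x^2)   ⇒   f'(x) = 8·x·e^(-x^2)
  g(x) = tanh(x)   ⇒   g'(x) = 1 - tanh(x)^2
  lim(x→0) f'(x)/g'(x) = lim(x→0) (8·x·e^(-x^2))/(1 - tanh(x)^2)
  = 0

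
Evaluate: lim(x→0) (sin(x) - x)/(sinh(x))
This is a 0/0 indeterminate form.

Apply L'Hôpital's rule: differentiate numerator and denominator separately.
  f(x) = -x + sin(x)   ⇒   f'(x) = cos(x) - 1
  g(x) = sinh(x)   ⇒   g'(x) = cosh(x)
  lim(x→0) f'(x)/g'(x) = lim(x→0) (cos(x) - 1)/(cosh(x))
  = 0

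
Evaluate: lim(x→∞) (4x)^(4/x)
This is an exponential indeterminate form.

For exponential indeterminate forms, take the natural log:
  Let L = lim(x→∞) (4x)^(4/x)
  Then ln(L) = lim(x→∞) [exponent × ln(base)]
  Evaluate using L'Hôpital or standard limits, then exponentiate.
  L = 1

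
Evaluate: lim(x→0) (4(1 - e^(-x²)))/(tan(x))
This is a 0/0 indeterminate form.

Apply L'Hôpital's rule: differentiate numerator and denominator separately.
  f(x) = 4 - 4·e^(-x^2)   ⇒   f'(x) = 8·x·e^(-x^2)
  g(x) = tan(x)   ⇒   g'(x) = tan(x)^2 + 1
  lim(x→0) f'(x)/g'(x) = lim(x→0) (8·x·e^(-x^2))/(tan(x)^2 + 1)
  = 0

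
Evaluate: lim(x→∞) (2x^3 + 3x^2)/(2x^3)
This is an ∞/∞ indeterminate form.

Apply L'Hôpital's rule: differentiate numerator and denominator separately.
  f(x) = 2·x^3 + 3·x^2   ⇒   f'(x) = 6·x^2 + 6·x
  g(x) = 2·x^3   ⇒   g'(x) = 6·x^2
  lim(x→∞) f'(x)/g'(x) = lim(x→∞) (6·x^2 + 6·x)/(6·x^2)
  = 1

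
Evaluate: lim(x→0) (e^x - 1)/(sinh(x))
This is a 0/0 indeterminate form.

Apply L'Hôpital's rule: differentiate numerator and denominator separately.
  f(x) = e^(x) - 1   ⇒   f'(x) = e^(x)
  g(x) = sinh(x)   ⇒   g'(x) = cosh(x)
  lim(x→0) f'(x)/g'(x) = lim(x→0) (e^(x))/(cosh(x))
  = 1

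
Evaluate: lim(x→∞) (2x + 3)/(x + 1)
This is an ∞/∞ indeterminate form.

Apply L'Hôpital's rule: differentiate numerator and denominator separately.
  f(x) = 2·x + 3   ⇒   f'(x) = 2
  g(x) = x + 1   ⇒   g'(x) = 1
  lim(x→∞) f'(x)/g'(x) = lim(x→∞) (2)/(1)
  = 2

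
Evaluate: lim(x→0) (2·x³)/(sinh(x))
This is a 0/0 indeterminate form.

Apply L'Hôpital's rule: differentiate numerator and denominator separately.
  f(x) = 2·x^3   ⇒   f'(x) = 6·x^2
  g(x) = sinh(x)   ⇒   g'(x) = cosh(x)
  lim(x→0) f'(x)/g'(x) = lim(x→0) (6·x^2)/(cosh(x))
  = 0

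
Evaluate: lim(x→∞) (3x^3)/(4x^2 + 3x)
This is an ∞/∞ indeterminate form.

Apply L'Hôpital's rule: differentiate numerator and denominator separately.
  f(x) = 3·x^3   ⇒   f'(x) = 9·x^2
  g(x) = 4·x^2 + 3·x   ⇒   g'(x) = 8·x + 3
  lim(x→∞) f'(x)/g'(x) = lim(x→∞) (9·x^2)/(8·x + 3)
  = ∞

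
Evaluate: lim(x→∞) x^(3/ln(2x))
This is an exponential indeterminate form.

For exponential indeterminate forms, take the natural log:
  Let L = lim(x→∞) x^(3/ln(2x))
  Then ln(L) = lim(x→∞) [exponent × ln(base)]
  Evaluate using L'Hôpital or standard limits, then exponentiate.
  L = e^(3)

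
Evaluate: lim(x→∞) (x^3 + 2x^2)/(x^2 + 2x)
This is an ∞/∞ indeterminate form.

Apply L'Hôpital's rule: differentiate numerator and denominator separately.
  f(x) = x^3 + 2·x^2   ⇒   f'(x) = 3·x^2 + 4·x
  g(x) = x^2 + 2·x   ⇒   g'(x) = 2·x + 2
  lim(x→∞) f'(x)/g'(x) = lim(x→∞) (3·x^2 + 4·x)/(2·x + 2)
  = ∞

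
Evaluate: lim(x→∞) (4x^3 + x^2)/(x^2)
This is an ∞/∞ indeterminate form.

Apply L'Hôpital's rule: differentiate numerator and denominator separately.
  f(x) = 4·x^3 + x^2   ⇒   f'(x) = 12·x^2 + 2·x
  g(x) = x^2   ⇒   g'(x) = 2·x
  lim(x→∞) f'(x)/g'(x) = lim(x→∞) (12·x^2 + 2·x)/(2·x)
  = ∞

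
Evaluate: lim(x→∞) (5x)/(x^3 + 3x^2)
This is an ∞/∞ indeterminate form.

Apply L'Hôpital's rule: differentiate numerator and denominator separately.
  f(x) = 5·x   ⇒   f'(x) = 5
  g(x) = x^3 + 3·x^2   ⇒   g'(x) = 3·x^2 + 6·x
  lim(x→∞) f'(x)/g'(x) = lim(x→∞) (5)/(3·x^2 + 6·x)
  = 0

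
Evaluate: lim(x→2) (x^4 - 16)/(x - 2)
This is a standard limit.

Factor or rationalize the expression:
  lim(x→2) (x^4 - 16)/(x - 2) = 32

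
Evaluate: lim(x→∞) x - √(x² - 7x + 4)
This is an ∞-∞ indeterminate form.

Combine fractions or rationalize to convert ∞-∞ to 0/0 form:
  lim(x→∞) x - √(x² - 7x + 4) = 7/2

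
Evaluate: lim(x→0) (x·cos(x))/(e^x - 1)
This is a 0/0 indeterminate form.

Apply L'Hôpital's rule: differentiate numerator and denominator separately.
  f(x) = x·cos(x)   ⇒   f'(x) = -x·sin(x) + cos(x)
  g(x) = e^(x) - 1   ⇒   g'(x) = e^(x)
  lim(x→0) f'(x)/g'(x) = lim(x→0) (-x·sin(x) + cos(x))/(e^(x))
  = 1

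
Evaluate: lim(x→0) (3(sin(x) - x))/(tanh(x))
This is a 0/0 indeterminate form.

Apply L'Hôpital's rule: differentiate numerator and denominator separately.
  f(x) = -3·x + 3·sin(x)   ⇒   f'(x) = 3·cos(x) - 3
  g(x) = tanh(x)   ⇒   g'(x) = 1 - tanh(x)^2
  lim(x→0) f'(x)/g'(x) = lim(x→0) (3·cos(x) - 3)/(1 - tanh(x)^2)
  = 0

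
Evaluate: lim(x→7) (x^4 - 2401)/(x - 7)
This is a standard limit.

Factor or rationalize the expression:
  lim(x→7) (x^4 - 2401)/(x - 7) = 1372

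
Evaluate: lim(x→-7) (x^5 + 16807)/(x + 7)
This is a standard limit.

Factor or rationalize the expression:
  lim(x→-7) (x^5 + 16807)/(x + 7) = 12005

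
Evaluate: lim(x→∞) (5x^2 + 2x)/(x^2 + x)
This is an ∞/∞ indeterminate form.

Apply L'Hôpital's rule: differentiate numerator and denominator separately.
  f(x) = 5·x^2 + 2·x   ⇒   f'(x) = 10·x + 2
  g(x) = x^2 + x   ⇒   g'(x) = 2·x + 1
  lim(x→∞) f'(x)/g'(x) = lim(x→∞) (10·x + 2)/(2·x + 1)
  = 5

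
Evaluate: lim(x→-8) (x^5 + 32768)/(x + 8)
This is a standard limit.

Factor or rationalize the expression:
  lim(x→-8) (x^5 + 32768)/(x + 8) = 20480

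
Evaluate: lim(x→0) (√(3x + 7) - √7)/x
This is a standard limit.

Factor or rationalize the expression:
  lim(x→0) (√(3x + 7) - √7)/x = 3·sqrt(7)/14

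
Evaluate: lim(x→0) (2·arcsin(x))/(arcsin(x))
This is a 0/0 indeterminate form.

Apply L'Hôpital's rule: differentiate numerator and denominator separately.
  f(x) = 2·asin(x)   ⇒   f'(x) = 2/sqrt(1 - x^2)
  g(x) = asin(x)   ⇒   g'(x) = 1/sqrt(1 - x^2)
  lim(x→0) f'(x)/g'(x) = lim(x→0) (2/sqrt(1 - x^2))/(1/sqrt(1 - x^2))
  = 2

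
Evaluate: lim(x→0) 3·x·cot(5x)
This is a 0·∞ indeterminate form.

Rewrite 0·∞ as a quotient (0/0 or ∞/∞ form), then apply L'Hôpital's rule:
  lim(x→0) 3·x·cot(5x) = 3/5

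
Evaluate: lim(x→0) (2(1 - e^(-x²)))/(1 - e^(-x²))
This is a 0/0 indeterminate form.

Apply L'Hôpital's rule: differentiate numerator and denominator separately.
  f(x) = 2 - 2·e^(-x^2)   ⇒   f'(x) = 4·x·e^(-x^2)
  g(x) = 1 - e^(-x^2)   ⇒   g'(x) = 2·x·e^(-x^2)
  lim(x→0) f'(x)/g'(x) = lim(x→0) (4·x·e^(-x^2))/(2·x·e^(-x^2))
  = 2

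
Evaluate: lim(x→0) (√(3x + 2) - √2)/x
This is a standard limit.

Factor or rationalize the expression:
  lim(x→0) (√(3x + 2) - √2)/x = 3·sqrt(2)/4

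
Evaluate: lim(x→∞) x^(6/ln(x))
This is an exponential indeterminate form.

For exponential indeterminate forms, take the natural log:
  Let L = lim(x→∞) x^(6/ln(x))
  Then ln(L) = lim(x→∞) [exponent × ln(base)]
  Evaluate using L'Hôpital or standard limits, then exponentiate.
  L = e^(6)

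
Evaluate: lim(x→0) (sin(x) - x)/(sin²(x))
This is a 0/0 indeterminate form.

Apply L'Hôpital's rule: differentiate numerator and denominator separately.
  f(x) = -x + sin(x)   ⇒   f'(x) = cos(x) - 1
  g(x) = sin(x)^2   ⇒   g'(x) = 2·sin(x)·cos(x)
  lim(x→0) f'(x)/g'(x) = lim(x→0) (cos(x) - 1)/(2·sin(x)·cos(x))
  = 0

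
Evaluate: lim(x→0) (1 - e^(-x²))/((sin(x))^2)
This is a 0/0 indeterminate form.

Apply L'Hôpital's rule: differentiate numerator and denominator separately.
  f(x) = 1 - e^(-x^2)   ⇒   f'(x) = 2·x·e^(-x^2)
  g(x) = sin(x)^2   ⇒   g'(x) = 2·sin(x)·cos(x)
  lim(x→0) f'(x)/g'(x) = lim(x→0) (2·x·e^(-x^2))/(2·sin(x)·cos(x))
  = 1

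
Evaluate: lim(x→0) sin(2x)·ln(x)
This is a 0·∞ indeterminate form.

Rewrite 0·∞ as a quotient (0/0 or ∞/∞ form), then apply L'Hôpital's rule:
  lim(x→0) sin(2x)·ln(x) = 0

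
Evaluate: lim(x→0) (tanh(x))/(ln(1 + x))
This is a 0/0 indeterminate form.

Apply L'Hôpital's rule: differentiate numerator and denominator separately.
  f(x) = tanh(x)   ⇒   f'(x) = 1 - tanh(x)^2
  g(x) = ln(x + 1)   ⇒   g'(x) = 1/(x + 1)
  lim(x→0) f'(x)/g'(x) = lim(x→0) (1 - tanh(x)^2)/(1/(x + 1))
  = 1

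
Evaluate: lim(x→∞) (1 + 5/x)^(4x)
This is an exponential indeterminate form.

For exponential indeterminate forms, take the natural log:
  Let L = lim(x→∞) (1 + 5/x)^(4x)
  Then ln(L) = lim(x→∞) [exponent × ln(base)]
  Evaluate using L'Hôpital or standard limits, then exponentiate.
  L = e^(20)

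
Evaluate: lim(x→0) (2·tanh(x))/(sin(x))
This is a 0/0 indeterminate form.

Apply L'Hôpital's rule: differentiate numerator and denominator separately.
  f(x) = 2·tanh(x)   ⇒   f'(x) = 2 - 2·tanh(x)^2
  g(x) = sin(x)   ⇒   g'(x) = cos(x)
  lim(x→0) f'(x)/g'(x) = lim(x→0) (2 - 2·tanh(x)^2)/(cos(x))
  = 2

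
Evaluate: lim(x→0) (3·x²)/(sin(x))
This is a 0/0 indeterminate form.

Apply L'Hôpital's rule: differentiate numerator and denominator separately.
  f(x) = 3·x^2   ⇒   f'(x) = 6·x
  g(x) = sin(x)   ⇒   g'(x) = cos(x)
  lim(x→0) f'(x)/g'(x) = lim(x→0) (6·x)/(cos(x))
  = 0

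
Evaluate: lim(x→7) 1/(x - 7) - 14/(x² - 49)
This is an ∞-∞ indeterminate form.

Combine fractions or rationalize to convert ∞-∞ to 0/0 form:
  lim(x→7) 1/(x - 7) - 14/(x² - 49) = 1/14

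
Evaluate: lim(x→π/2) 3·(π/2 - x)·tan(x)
This is a 0·∞ indeterminate form.

Rewrite 0·∞ as a quotient (0/0 or ∞/∞ form), then apply L'Hôpital's rule:
  lim(x→π/2) 3·(π/2 - x)·tan(x) = 3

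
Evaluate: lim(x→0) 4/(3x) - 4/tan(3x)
This is an ∞-∞ indeterminate form.

Combine fractions or rationalize to convert ∞-∞ to 0/0 form:
  lim(x→0) 4/(3x) - 4/tan(3x) = 0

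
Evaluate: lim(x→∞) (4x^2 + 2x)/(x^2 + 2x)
This is an ∞/∞ indeterminate form.

Apply L'Hôpital's rule: differentiate numerator and denominator separately.
  f(x) = 4·x^2 + 2·x   ⇒   f'(x) = 8·x + 2
  g(x) = x^2 + 2·x   ⇒   g'(x) = 2·x + 2
  lim(x→∞) f'(x)/g'(x) = lim(x→∞) (8·x + 2)/(2·x + 2)
  = 4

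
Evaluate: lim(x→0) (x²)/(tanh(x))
This is a 0/0 indeterminate form.

Apply L'Hôpital's rule: differentiate numerator and denominator separately.
  f(x) = x^2   ⇒   f'(x) = 2·x
  g(x) = tanh(x)   ⇒   g'(x) = 1 - tanh(x)^2
  lim(x→0) f'(x)/g'(x) = lim(x→0) (2·x)/(1 - tanh(x)^2)
  = 0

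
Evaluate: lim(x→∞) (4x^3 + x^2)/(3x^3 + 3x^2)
This is an ∞/∞ indeterminate form.

Apply L'Hôpital's rule: differentiate numerator and denominator separately.
  f(x) = 4·x^3 + x^2   ⇒   f'(x) = 12·x^2 + 2·x
  g(x) = 3·x^3 + 3·x^2   ⇒   g'(x) = 9·x^2 + 6·x
  lim(x→∞) f'(x)/g'(x) = lim(x→∞) (12·x^2 + 2·x)/(9·x^2 + 6·x)
  = 4/3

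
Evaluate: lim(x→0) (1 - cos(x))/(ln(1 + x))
This is a 0/0 indeterminate form.

Apply L'Hôpital's rule: differentiate numerator and denominator separately.
  f(x) = 1 - cos(x)   ⇒   f'(x) = sin(x)
  g(x) = ln(x + 1)   ⇒   g'(x) = 1/(x + 1)
  lim(x→0) f'(x)/g'(x) = lim(x→0) (sin(x))/(1/(x + 1))
  = 0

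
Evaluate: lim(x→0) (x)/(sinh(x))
This is a 0/0 indeterminate form.

Apply L'Hôpital's rule: differentiate numerator and denominator separately.
  f(x) = x   ⇒   f'(x) = 1
  g(x) = sinh(x)   ⇒   g'(x) = cosh(x)
  lim(x→0) f'(x)/g'(x) = lim(x→0) (1)/(cosh(x))
  = 1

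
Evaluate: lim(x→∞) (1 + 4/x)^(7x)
This is an exponential indeterminate form.

For exponential indeterminate forms, take the natural log:
  Let L = lim(x→∞) (1 + 4/x)^(7x)
  Then ln(L) = lim(x→∞) [exponent × ln(base)]
  Evaluate using L'Hôpital or standard limits, then exponentiate.
  L = e^(28)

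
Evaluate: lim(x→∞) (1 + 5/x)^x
This is an exponential indeterminate form.

For exponential indeterminate forms, take the natural log:
  Let L = lim(x→∞) (1 + 5/x)^x
  Then ln(L) = lim(x→∞) [exponent × ln(base)]
  Evaluate using L'Hôpital or standard limits, then exponentiate.
  L = e^(5)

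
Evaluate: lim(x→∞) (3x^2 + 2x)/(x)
This is an ∞/∞ indeterminate form.

Apply L'Hôpital's rule: differentiate numerator and denominator separately.
  f(x) = 3·x^2 + 2·x   ⇒   f'(x) = 6·x + 2
  g(x) = x   ⇒   g'(x) = 1
  lim(x→∞) f'(x)/g'(x) = lim(x→∞) (6·x + 2)/(1)
  = ∞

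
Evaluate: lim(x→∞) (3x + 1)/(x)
This is an ∞/∞ indeterminate form.

Apply L'Hôpital's rule: differentiate numerator and denominator separately.
  f(x) = 3·x + 1   ⇒   f'(x) = 3
  g(x) = x   ⇒   g'(x) = 1
  lim(x→∞) f'(x)/g'(x) = lim(x→∞) (3)/(1)
  = 3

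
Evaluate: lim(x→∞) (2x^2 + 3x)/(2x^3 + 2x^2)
This is an ∞/∞ indeterminate form.

Apply L'Hôpital's rule: differentiate numerator and denominator separately.
  f(x) = 2·x^2 + 3·x   ⇒   f'(x) = 4·x + 3
  g(x) = 2·x^3 + 2·x^2   ⇒   g'(x) = 6·x^2 + 4·x
  lim(x→∞) f'(x)/g'(x) = lim(x→∞) (4·x + 3)/(6·x^2 + 4·x)
  = 0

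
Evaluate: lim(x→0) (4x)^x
This is an exponential indeterminate form.

For exponential indeterminate forms, take the natural log:
  Let L = lim(x→0) (4x)^x
  Then ln(L) = lim(x→0) [exponent × ln(base)]
  Evaluate using L'Hôpital or standard limits, then exponentiate.
  L = 1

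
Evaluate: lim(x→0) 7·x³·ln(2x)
This is a 0·∞ indeterminate form.

Rewrite 0·∞ as a quotient (0/0 or ∞/∞ form), then apply L'Hôpital's rule:
  lim(x→0) 7·x³·ln(2x) = 0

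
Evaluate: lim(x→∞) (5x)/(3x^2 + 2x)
This is an ∞/∞ indeterminate form.

Apply L'Hôpital's rule: differentiate numerator and denominator separately.
  f(x) = 5·x   ⇒   f'(x) = 5
  g(x) = 3·x^2 + 2·x   ⇒   g'(x) = 6·x + 2
  lim(x→∞) f'(x)/g'(x) = lim(x→∞) (5)/(6·x + 2)
  = 0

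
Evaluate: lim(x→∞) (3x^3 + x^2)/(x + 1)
This is an ∞/∞ indeterminate form.

Apply L'Hôpital's rule: differentiate numerator and denominator separately.
  f(x) = 3·x^3 + x^2   ⇒   f'(x) = 9·x^2 + 2·x
  g(x) = x + 1   ⇒   g'(x) = 1
  lim(x→∞) f'(x)/g'(x) = lim(x→∞) (9·x^2 + 2·x)/(1)
  = ∞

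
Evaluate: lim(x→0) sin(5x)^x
This is an exponential indeterminate form.

For exponential indeterminate forms, take the natural log:
  Let L = lim(x→0) sin(5x)^x
  Then ln(L) = lim(x→0) [exponent × ln(base)]
  Evaluate using L'Hôpital or standard limits, then exponentiate.
  L = 1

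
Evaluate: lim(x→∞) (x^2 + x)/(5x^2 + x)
This is an ∞/∞ indeterminate form.

Apply L'Hôpital's rule: differentiate numerator and denominator separately.
  f(x) = x^2 + x   ⇒   f'(x) = 2·x + 1
  g(x) = 5·x^2 + x   ⇒   g'(x) = 10·x + 1
  lim(x→∞) f'(x)/g'(x) = lim(x→∞) (2·x + 1)/(10·x + 1)
  = 1/5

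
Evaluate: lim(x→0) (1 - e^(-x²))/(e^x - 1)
This is a 0/0 indeterminate form.

Apply L'Hôpital's rule: differentiate numerator and denominator separately.
  f(x) = 1 - e^(-x^2)   ⇒   f'(x) = 2·x·e^(-x^2)
  g(x) = e^(x) - 1   ⇒   g'(x) = e^(x)
  lim(x→0) f'(x)/g'(x) = lim(x→0) (2·x·e^(-x^2))/(e^(x))
  = 0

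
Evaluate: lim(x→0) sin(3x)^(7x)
This is an exponential indeterminate form.

For exponential indeterminate forms, take the natural log:
  Let L = lim(x→0) sin(3x)^(7x)
  Then ln(L) = lim(x→0) [exponent × ln(base)]
  Evaluate using L'Hôpital or standard limits, then exponentiate.
  L = 1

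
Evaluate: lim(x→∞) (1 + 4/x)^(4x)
This is an exponential indeterminate form.

For exponential indeterminate forms, take the natural log:
  Let L = lim(x→∞) (1 + 4/x)^(4x)
  Then ln(L) = lim(x→∞) [exponent × ln(base)]
  Evaluate using L'Hôpital or standard limits, then exponentiate.
  L = e^(16)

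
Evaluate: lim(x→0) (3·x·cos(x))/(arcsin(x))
This is a 0/0 indeterminate form.

Apply L'Hôpital's rule: differentiate numerator and denominator separately.
  f(x) = 3·x·cos(x)   ⇒   f'(x) = -3·x·sin(x) + 3·cos(x)
  g(x) = asin(x)   ⇒   g'(x) = 1/sqrt(1 - x^2)
  lim(x→0) f'(x)/g'(x) = lim(x→0) (-3·x·sin(x) + 3·cos(x))/(1/sqrt(1 - x^2))
  = 3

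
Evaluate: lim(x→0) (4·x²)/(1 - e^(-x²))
This is a 0/0 indeterminate form.

Apply L'Hôpital's rule: differentiate numerator and denominator separately.
  f(x) = 4·x^2   ⇒   f'(x) = 8·x
  g(x) = 1 - e^(-x^2)   ⇒   g'(x) = 2·x·e^(-x^2)
  lim(x→0) f'(x)/g'(x) = lim(x→0) (8·x)/(2·x·e^(-x^2))
  = 4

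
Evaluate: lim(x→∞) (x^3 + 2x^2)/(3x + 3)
This is an ∞/∞ indeterminate form.

Apply L'Hôpital's rule: differentiate numerator and denominator separately.
  f(x) = x^3 + 2·x^2   ⇒   f'(x) = 3·x^2 + 4·x
  g(x) = 3·x + 3   ⇒   g'(x) = 3
  lim(x→∞) f'(x)/g'(x) = lim(x→∞) (3·x^2 + 4·x)/(3)
  = ∞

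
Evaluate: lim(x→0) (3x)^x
This is an exponential indeterminate form.

For exponential indeterminate forms, take the natural log:
  Let L = lim(x→0) (3x)^x
  Then ln(L) = lim(x→0) [exponent × ln(base)]
  Evaluate using L'Hôpital or standard limits, then exponentiate.
  L = 1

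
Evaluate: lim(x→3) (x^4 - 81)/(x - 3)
This is a standard limit.

Factor or rationalize the expression:
  lim(x→3) (x^4 - 81)/(x - 3) = 108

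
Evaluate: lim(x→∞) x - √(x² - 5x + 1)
This is an ∞-∞ indeterminate form.

Combine fractions or rationalize to convert ∞-∞ to 0/0 form:
  lim(x→∞) x - √(x² - 5x + 1) = 5/2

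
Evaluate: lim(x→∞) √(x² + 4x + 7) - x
This is an ∞-∞ indeterminate form.

Combine fractions or rationalize to convert ∞-∞ to 0/0 form:
  lim(x→∞) √(x² + 4x + 7) - x = 2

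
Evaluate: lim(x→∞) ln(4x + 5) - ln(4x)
This is an ∞-∞ indeterminate form.

Combine fractions or rationalize to convert ∞-∞ to 0/0 form:
  lim(x→∞) ln(4x + 5) - ln(4x) = 0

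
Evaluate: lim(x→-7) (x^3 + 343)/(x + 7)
This is a standard limit.

Factor or rationalize the expression:
  lim(x→-7) (x^3 + 343)/(x + 7) = 147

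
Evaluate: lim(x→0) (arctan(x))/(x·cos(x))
This is a 0/0 indeterminate form.

Apply L'Hôpital's rule: differentiate numerator and denominator separately.
  f(x) = atan(x)   ⇒   f'(x) = 1/(x^2 + 1)
  g(x) = x·cos(x)   ⇒   g'(x) = -x·sin(x) + cos(x)
  lim(x→0) f'(x)/g'(x) = lim(x→0) (1/(x^2 + 1))/(-x·sin(x) + cos(x))
  = 1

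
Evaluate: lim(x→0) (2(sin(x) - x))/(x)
This is a 0/0 indeterminate form.

Apply L'Hôpital's rule: differentiate numerator and denominator separately.
  f(x) = -2·x + 2·sin(x)   ⇒   f'(x) = 2·cos(x) - 2
  g(x) = x   ⇒   g'(x) = 1
  lim(x→0) f'(x)/g'(x) = lim(x→0) (2·cos(x) - 2)/(1)
  = 0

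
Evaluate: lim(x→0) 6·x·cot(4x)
This is a 0·∞ indeterminate form.

Rewrite 0·∞ as a quotient (0/0 or ∞/∞ form), then apply L'Hôpital's rule:
  lim(x→0) 6·x·cot(4x) = 3/2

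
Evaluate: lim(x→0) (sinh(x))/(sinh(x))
This is a 0/0 indeterminate form.

Apply L'Hôpital's rule: differentiate numerator and denominator separately.
  f(x) = sinh(x)   ⇒   f'(x) = cosh(x)
  g(x) = sinh(x)   ⇒   g'(x) = cosh(x)
  lim(x→0) f'(x)/g'(x) = lim(x→0) (cosh(x))/(cosh(x))
  = 1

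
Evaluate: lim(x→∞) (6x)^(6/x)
This is an exponential indeterminate form.

For exponential indeterminate forms, take the natural log:
  Let L = lim(x→∞) (6x)^(6/x)
  Then ln(L) = lim(x→∞) [exponent × ln(base)]
  Evaluate using L'Hôpital or standard limits, then exponentiate.
  L = 1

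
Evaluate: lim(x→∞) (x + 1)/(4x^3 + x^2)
This is an ∞/∞ indeterminate form.

Apply L'Hôpital's rule: differentiate numerator and denominator separately.
  f(x) = x + 1   ⇒   f'(x) = 1
  g(x) = 4·x^3 + x^2   ⇒   g'(x) = 12·x^2 + 2·x
  lim(x→∞) f'(x)/g'(x) = lim(x→∞) (1)/(12·x^2 + 2·x)
  = 0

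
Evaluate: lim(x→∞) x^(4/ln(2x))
This is an exponential indeterminate form.

For exponential indeterminate forms, take the natural log:
  Let L = lim(x→∞) x^(4/ln(2x))
  Then ln(L) = lim(x→∞) [exponent × ln(base)]
  Evaluate using L'Hôpital or standard limits, then exponentiate.
  L = e^(4)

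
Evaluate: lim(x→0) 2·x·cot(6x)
This is a 0·∞ indeterminate form.

Rewrite 0·∞ as a quotient (0/0 or ∞/∞ form), then apply L'Hôpital's rule:
  lim(x→0) 2·x·cot(6x) = 1/3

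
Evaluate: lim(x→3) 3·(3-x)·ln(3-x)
This is a 0·∞ indeterminate form.

Rewrite 0·∞ as a quotient (0/0 or ∞/∞ form), then apply L'Hôpital's rule:
  lim(x→3) 3·(3-x)·ln(3-x) = 0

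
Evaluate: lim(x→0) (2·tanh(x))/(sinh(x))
This is a 0/0 indeterminate form.

Apply L'Hôpital's rule: differentiate numerator and denominator separately.
  f(x) = 2·tanh(x)   ⇒   f'(x) = 2 - 2·tanh(x)^2
  g(x) = sinh(x)   ⇒   g'(x) = cosh(x)
  lim(x→0) f'(x)/g'(x) = lim(x→0) (2 - 2·tanh(x)^2)/(cosh(x))
  = 2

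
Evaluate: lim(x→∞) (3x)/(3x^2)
This is an ∞/∞ indeterminate form.

Apply L'Hôpital's rule: differentiate numerator and denominator separately.
  f(x) = 3·x   ⇒   f'(x) = 3
  g(x) = 3·x^2   ⇒   g'(x) = 6·x
  lim(x→∞) f'(x)/g'(x) = lim(x→∞) (3)/(6·x)
  = 0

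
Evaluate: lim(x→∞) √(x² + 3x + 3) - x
This is an ∞-∞ indeterminate form.

Combine fractions or rationalize to convert ∞-∞ to 0/0 form:
  lim(x→∞) √(x² + 3x + 3) - x = 3/2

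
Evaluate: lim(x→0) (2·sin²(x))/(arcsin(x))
This is a 0/0 indeterminate form.

Apply L'Hôpital's rule: differentiate numerator and denominator separately.
  f(x) = 2·sin(x)^2   ⇒   f'(x) = 4·sin(x)·cos(x)
  g(x) = asin(x)   ⇒   g'(x) = 1/sqrt(1 - x^2)
  lim(x→0) f'(x)/g'(x) = lim(x→0) (4·sin(x)·cos(x))/(1/sqrt(1 - x^2))
  = 0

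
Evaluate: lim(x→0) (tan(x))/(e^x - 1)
This is a 0/0 indeterminate form.

Apply L'Hôpital's rule: differentiate numerator and denominator separately.
  f(x) = tan(x)   ⇒   f'(x) = tan(x)^2 + 1
  g(x) = e^(x) - 1   ⇒   g'(x) = e^(x)
  lim(x→0) f'(x)/g'(x) = lim(x→0) (tan(x)^2 + 1)/(e^(x))
  = 1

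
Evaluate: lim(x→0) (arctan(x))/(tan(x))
This is a 0/0 indeterminate form.

Apply L'Hôpital's rule: differentiate numerator and denominator separately.
  f(x) = atan(x)   ⇒   f'(x) = 1/(x^2 + 1)
  g(x) = tan(x)   ⇒   g'(x) = tan(x)^2 + 1
  lim(x→0) f'(x)/g'(x) = lim(x→0) (1/(x^2 + 1))/(tan(x)^2 + 1)
  = 1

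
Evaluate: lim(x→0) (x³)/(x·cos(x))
This is a 0/0 indeterminate form.

Apply L'Hôpital's rule: differentiate numerator and denominator separately.
  f(x) = x^3   ⇒   f'(x) = 3·x^2
  g(x) = x·cos(x)   ⇒   g'(x) = -x·sin(x) + cos(x)
  lim(x→0) f'(x)/g'(x) = lim(x→0) (3·x^2)/(-x·sin(x) + cos(x))
  = 0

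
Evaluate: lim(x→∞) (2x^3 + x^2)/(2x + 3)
This is an ∞/∞ indeterminate form.

Apply L'Hôpital's rule: differentiate numerator and denominator separately.
  f(x) = 2·x^3 + x^2   ⇒   f'(x) = 6·x^2 + 2·x
  g(x) = 2·x + 3   ⇒   g'(x) = 2
  lim(x→∞) f'(x)/g'(x) = lim(x→∞) (6·x^2 + 2·x)/(2)
  = ∞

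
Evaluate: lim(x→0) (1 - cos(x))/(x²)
This is a 0/0 indeterminate form.

Apply L'Hôpital's rule: differentiate numerator and denominator separately.
  f(x) = 1 - cos(x)   ⇒   f'(x) = sin(x)
  g(x) = x^2   ⇒   g'(x) = 2·x
  lim(x→0) f'(x)/g'(x) = lim(x→0) (sin(x))/(2·x)
  = 1/2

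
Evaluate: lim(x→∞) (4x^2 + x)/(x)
This is an ∞/∞ indeterminate form.

Apply L'Hôpital's rule: differentiate numerator and denominator separately.
  f(x) = 4·x^2 + x   ⇒   f'(x) = 8·x + 1
  g(x) = x   ⇒   g'(x) = 1
  lim(x→∞) f'(x)/g'(x) = lim(x→∞) (8·x + 1)/(1)
  = ∞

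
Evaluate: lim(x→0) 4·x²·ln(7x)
This is a 0·∞ indeterminate form.

Rewrite 0·∞ as a quotient (0/0 or ∞/∞ form), then apply L'Hôpital's rule:
  lim(x→0) 4·x²·ln(7x) = 0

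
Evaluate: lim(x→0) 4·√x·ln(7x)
This is a 0·∞ indeterminate form.

Rewrite 0·∞ as a quotient (0/0 or ∞/∞ form), then apply L'Hôpital's rule:
  lim(x→0) 4·√x·ln(7x) = 0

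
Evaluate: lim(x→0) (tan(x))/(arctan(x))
This is a 0/0 indeterminate form.

Apply L'Hôpital's rule: differentiate numerator and denominator separately.
  f(x) = tan(x)   ⇒   f'(x) = tan(x)^2 + 1
  g(x) = atan(x)   ⇒   g'(x) = 1/(x^2 + 1)
  lim(x→0) f'(x)/g'(x) = lim(x→0) (tan(x)^2 + 1)/(1/(x^2 + 1))
  = 1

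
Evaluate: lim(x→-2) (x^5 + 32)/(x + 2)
This is a standard limit.

Factor or rationalize the expression:
  lim(x→-2) (x^5 + 32)/(x + 2) = 80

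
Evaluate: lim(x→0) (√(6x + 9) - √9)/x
This is a standard limit.

Factor or rationalize the expression:
  lim(x→0) (√(6x + 9) - √9)/x = 1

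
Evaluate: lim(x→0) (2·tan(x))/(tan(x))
This is a 0/0 indeterminate form.

Apply L'Hôpital's rule: differentiate numerator and denominator separately.
  f(x) = 2·tan(x)   ⇒   f'(x) = 2·tan(x)^2 + 2
  g(x) = tan(x)   ⇒   g'(x) = tan(x)^2 + 1
  lim(x→0) f'(x)/g'(x) = lim(x→0) (2·tan(x)^2 + 2)/(tan(x)^2 + 1)
  = 2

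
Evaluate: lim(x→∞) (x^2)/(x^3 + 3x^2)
This is an ∞/∞ indeterminate form.

Apply L'Hôpital's rule: differentiate numerator and denominator separately.
  f(x) = x^2   ⇒   f'(x) = 2·x
  g(x) = x^3 + 3·x^2   ⇒   g'(x) = 3·x^2 + 6·x
  lim(x→∞) f'(x)/g'(x) = lim(x→∞) (2·x)/(3·x^2 + 6·x)
  = 0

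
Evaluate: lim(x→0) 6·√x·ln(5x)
This is a 0·∞ indeterminate form.

Rewrite 0·∞ as a quotient (0/0 or ∞/∞ form), then apply L'Hôpital's rule:
  lim(x→0) 6·√x·ln(5x) = 0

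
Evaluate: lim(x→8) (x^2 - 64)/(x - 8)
This is a standard limit.

Factor or rationalize the expression:
  lim(x→8) (x^2 - 64)/(x - 8) = 16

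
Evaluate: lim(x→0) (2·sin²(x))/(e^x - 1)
This is a 0/0 indeterminate form.

Apply L'Hôpital's rule: differentiate numerator and denominator separately.
  f(x) = 2·sin(x)^2   ⇒   f'(x) = 4·sin(x)·cos(x)
  g(x) = e^(x) - 1   ⇒   g'(x) = e^(x)
  lim(x→0) f'(x)/g'(x) = lim(x→0) (4·sin(x)·cos(x))/(e^(x))
  = 0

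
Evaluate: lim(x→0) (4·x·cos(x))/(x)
This is a 0/0 indeterminate form.

Apply L'Hôpital's rule: differentiate numerator and denominator separately.
  f(x) = 4·x·cos(x)   ⇒   f'(x) = -4·x·sin(x) + 4·cos(x)
  g(x) = x   ⇒   g'(x) = 1
  lim(x→0) f'(x)/g'(x) = lim(x→0) (-4·x·sin(x) + 4·cos(x))/(1)
  = 4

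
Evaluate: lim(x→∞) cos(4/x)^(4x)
This is an exponential indeterminate form.

For exponential indeterminate forms, take the natural log:
  Let L = lim(x→∞) cos(4/x)^(4x)
  Then ln(L) = lim(x→∞) [exponent × ln(base)]
  Evaluate using L'Hôpital or standard limits, then exponentiate.
  L = 1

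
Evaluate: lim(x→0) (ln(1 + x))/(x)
This is a 0/0 indeterminate form.

Apply L'Hôpital's rule: differentiate numerator and denominator separately.
  f(x) = ln(x + 1)   ⇒   f'(x) = 1/(x + 1)
  g(x) = x   ⇒   g'(x) = 1
  lim(x→0) f'(x)/g'(x) = lim(x→0) (1/(x + 1))/(1)
  = 1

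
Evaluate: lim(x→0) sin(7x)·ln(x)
This is a 0·∞ indeterminate form.

Rewrite 0·∞ as a quotient (0/0 or ∞/∞ form), then apply L'Hôpital's rule:
  lim(x→0) sin(7x)·ln(x) = 0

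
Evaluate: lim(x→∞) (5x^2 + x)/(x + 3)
This is an ∞/∞ indeterminate form.

Apply L'Hôpital's rule: differentiate numerator and denominator separately.
  f(x) = 5·x^2 + x   ⇒   f'(x) = 10·x + 1
  g(x) = x + 3   ⇒   g'(x) = 1
  lim(x→∞) f'(x)/g'(x) = lim(x→∞) (10·x + 1)/(1)
  = ∞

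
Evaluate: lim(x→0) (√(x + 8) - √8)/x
This is a standard limit.

Factor or rationalize the expression:
  lim(x→0) (√(x + 8) - √8)/x = sqrt(2)/8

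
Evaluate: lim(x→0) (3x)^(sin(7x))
This is an exponential indeterminate form.

For exponential indeterminate forms, take the natural log:
  Let L = lim(x→0) (3x)^(sin(7x))
  Then ln(L) = lim(x→0) [exponent × ln(base)]
  Evaluate using L'Hôpital or standard limits, then exponentiate.
  L = 1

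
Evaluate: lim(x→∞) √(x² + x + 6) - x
This is an ∞-∞ indeterminate form.

Combine fractions or rationalize to convert ∞-∞ to 0/0 form:
  lim(x→∞) √(x² + x + 6) - x = 1/2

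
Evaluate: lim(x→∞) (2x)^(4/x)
This is an exponential indeterminate form.

For exponential indeterminate forms, take the natural log:
  Let L = lim(x→∞) (2x)^(4/x)
  Then ln(L) = lim(x→∞) [exponent × ln(base)]
  Evaluate using L'Hôpital or standard limits, then exponentiate.
  L = 1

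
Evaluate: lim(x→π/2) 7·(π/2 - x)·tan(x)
This is a 0·∞ indeterminate form.

Rewrite 0·∞ as a quotient (0/0 or ∞/∞ form), then apply L'Hôpital's rule:
  lim(x→π/2) 7·(π/2 - x)·tan(x) = 7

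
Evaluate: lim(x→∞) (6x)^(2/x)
This is an exponential indeterminate form.

For exponential indeterminate forms, take the natural log:
  Let L = lim(x→∞) (6x)^(2/x)
  Then ln(L) = lim(x→∞) [exponent × ln(base)]
  Evaluate using L'Hôpital or standard limits, then exponentiate.
  L = 1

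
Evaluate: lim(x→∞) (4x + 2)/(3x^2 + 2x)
This is an ∞/∞ indeterminate form.

Apply L'Hôpital's rule: differentiate numerator and denominator separately.
  f(x) = 4·x + 2   ⇒   f'(x) = 4
  g(x) = 3·x^2 + 2·x   ⇒   g'(x) = 6·x + 2
  lim(x→∞) f'(x)/g'(x) = lim(x→∞) (4)/(6·x + 2)
  = 0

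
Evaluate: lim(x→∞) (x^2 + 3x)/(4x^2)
This is an ∞/∞ indeterminate form.

Apply L'Hôpital's rule: differentiate numerator and denominator separately.
  f(x) = x^2 + 3·x   ⇒   f'(x) = 2·x + 3
  g(x) = 4·x^2   ⇒   g'(x) = 8·x
  lim(x→∞) f'(x)/g'(x) = lim(x→∞) (2·x + 3)/(8·x)
  = 1/4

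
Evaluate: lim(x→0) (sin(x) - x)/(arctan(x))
This is a 0/0 indeterminate form.

Apply L'Hôpital's rule: differentiate numerator and denominator separately.
  f(x) = -x + sin(x)   ⇒   f'(x) = cos(x) - 1
  g(x) = atan(x)   ⇒   g'(x) = 1/(x^2 + 1)
  lim(x→0) f'(x)/g'(x) = lim(x→0) (cos(x) - 1)/(1/(x^2 + 1))
  = 0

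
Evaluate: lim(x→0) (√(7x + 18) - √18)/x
This is a standard limit.

Factor or rationalize the expression:
  lim(x→0) (√(7x + 18) - √18)/x = 7·sqrt(2)/12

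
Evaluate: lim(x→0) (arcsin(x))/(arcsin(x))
This is a 0/0 indeterminate form.

Apply L'Hôpital's rule: differentiate numerator and denominator separately.
  f(x) = asin(x)   ⇒   f'(x) = 1/sqrt(1 - x^2)
  g(x) = asin(x)   ⇒   g'(x) = 1/sqrt(1 - x^2)
  lim(x→0) f'(x)/g'(x) = lim(x→0) (1/sqrt(1 - x^2))/(1/sqrt(1 - x^2))
  = 1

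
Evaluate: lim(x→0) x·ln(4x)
This is a 0·∞ indeterminate form.

Rewrite 0·∞ as a quotient (0/0 or ∞/∞ form), then apply L'Hôpital's rule:
  lim(x→0) x·ln(4x) = 0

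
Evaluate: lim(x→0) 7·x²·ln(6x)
This is a 0·∞ indeterminate form.

Rewrite 0·∞ as a quotient (0/0 or ∞/∞ form), then apply L'Hôpital's rule:
  lim(x→0) 7·x²·ln(6x) = 0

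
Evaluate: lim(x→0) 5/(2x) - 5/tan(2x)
This is an ∞-∞ indeterminate form.

Combine fractions or rationalize to convert ∞-∞ to 0/0 form:
  lim(x→0) 5/(2x) - 5/tan(2x) = 0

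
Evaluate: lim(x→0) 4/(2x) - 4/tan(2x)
This is an ∞-∞ indeterminate form.

Combine fractions or rationalize to convert ∞-∞ to 0/0 form:
  lim(x→0) 4/(2x) - 4/tan(2x) = 0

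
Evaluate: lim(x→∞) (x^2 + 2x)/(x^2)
This is an ∞/∞ indeterminate form.

Apply L'Hôpital's rule: differentiate numerator and denominator separately.
  f(x) = x^2 + 2·x   ⇒   f'(x) = 2·x + 2
  g(x) = x^2   ⇒   g'(x) = 2·x
  lim(x→∞) f'(x)/g'(x) = lim(x→∞) (2·x + 2)/(2·x)
  = 1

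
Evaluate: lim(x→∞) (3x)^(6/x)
This is an exponential indeterminate form.

For exponential indeterminate forms, take the natural log:
  Let L = lim(x→∞) (3x)^(6/x)
  Then ln(L) = lim(x→∞) [exponent × ln(base)]
  Evaluate using L'Hôpital or standard limits, then exponentiate.
  L = 1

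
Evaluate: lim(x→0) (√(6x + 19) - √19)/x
This is a standard limit.

Factor or rationalize the expression:
  lim(x→0) (√(6x + 19) - √19)/x = 3·sqrt(19)/19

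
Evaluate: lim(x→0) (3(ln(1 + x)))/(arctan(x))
This is a 0/0 indeterminate form.

Apply L'Hôpital's rule: differentiate numerator and denominator separately.
  f(x) = 3·ln(x + 1)   ⇒   f'(x) = 3/(x + 1)
  g(x) = atan(x)   ⇒   g'(x) = 1/(x^2 + 1)
  lim(x→0) f'(x)/g'(x) = lim(x→0) (3/(x + 1))/(1/(x^2 + 1))
  = 3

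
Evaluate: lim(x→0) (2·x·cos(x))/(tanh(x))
This is a 0/0 indeterminate form.

Apply L'Hôpital's rule: differentiate numerator and denominator separately.
  f(x) = 2·x·cos(x)   ⇒   f'(x) = -2·x·sin(x) + 2·cos(x)
  g(x) = tanh(x)   ⇒   g'(x) = 1 - tanh(x)^2
  lim(x→0) f'(x)/g'(x) = lim(x→0) (-2·x·sin(x) + 2·cos(x))/(1 - tanh(x)^2)
  = 2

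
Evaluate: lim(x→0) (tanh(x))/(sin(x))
This is a 0/0 indeterminate form.

Apply L'Hôpital's rule: differentiate numerator and denominator separately.
  f(x) = tanh(x)   ⇒   f'(x) = 1 - tanh(x)^2
  g(x) = sin(x)   ⇒   g'(x) = cos(x)
  lim(x→0) f'(x)/g'(x) = lim(x→0) (1 - tanh(x)^2)/(cos(x))
  = 1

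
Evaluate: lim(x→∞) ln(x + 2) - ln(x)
This is an ∞-∞ indeterminate form.

Combine fractions or rationalize to convert ∞-∞ to 0/0 form:
  lim(x→∞) ln(x + 2) - ln(x) = 0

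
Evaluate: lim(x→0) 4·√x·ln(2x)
This is a 0·∞ indeterminate form.

Rewrite 0·∞ as a quotient (0/0 or ∞/∞ form), then apply L'Hôpital's rule:
  lim(x→0) 4·√x·ln(2x) = 0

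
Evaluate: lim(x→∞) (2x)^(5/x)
This is an exponential indeterminate form.

For exponential indeterminate forms, take the natural log:
  Let L = lim(x→∞) (2x)^(5/x)
  Then ln(L) = lim(x→∞) [exponent × ln(base)]
  Evaluate using L'Hôpital or standard limits, then exponentiate.
  L = 1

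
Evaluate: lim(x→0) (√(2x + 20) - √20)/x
This is a standard limit.

Factor or rationalize the expression:
  lim(x→0) (√(2x + 20) - √20)/x = sqrt(5)/10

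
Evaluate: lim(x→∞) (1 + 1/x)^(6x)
This is an exponential indeterminate form.

For exponential indeterminate forms, take the natural log:
  Let L = lim(x→∞) (1 + 1/x)^(6x)
  Then ln(L) = lim(x→∞) [exponent × ln(base)]
  Evaluate using L'Hôpital or standard limits, then exponentiate.
  L = e^(6)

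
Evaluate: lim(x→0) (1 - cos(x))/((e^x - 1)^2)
This is a 0/0 indeterminate form.

Apply L'Hôpital's rule: differentiate numerator and denominator separately.
  f(x) = 1 - cos(x)   ⇒   f'(x) = sin(x)
  g(x) = (e^(x) - 1)^2   ⇒   g'(x) = 2·(e^(x) - 1)·e^(x)
  lim(x→0) f'(x)/g'(x) = lim(x→0) (sin(x))/(2·(e^(x) - 1)·e^(x))
  = 1/2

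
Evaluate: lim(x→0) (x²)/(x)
This is a 0/0 indeterminate form.

Apply L'Hôpital's rule: differentiate numerator and denominator separately.
  f(x) = x^2   ⇒   f'(x) = 2·x
  g(x) = x   ⇒   g'(x) = 1
  lim(x→0) f'(x)/g'(x) = lim(x→0) (2·x)/(1)
  = 0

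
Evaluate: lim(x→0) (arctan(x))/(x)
This is a 0/0 indeterminate form.

Apply L'Hôpital's rule: differentiate numerator and denominator separately.
  f(x) = atan(x)   ⇒   f'(x) = 1/(x^2 + 1)
  g(x) = x   ⇒   g'(x) = 1
  lim(x→0) f'(x)/g'(x) = lim(x→0) (1/(x^2 + 1))/(1)
  = 1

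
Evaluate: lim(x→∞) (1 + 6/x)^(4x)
This is an exponential indeterminate form.

For exponential indeterminate forms, take the natural log:
  Let L = lim(x→∞) (1 + 6/x)^(4x)
  Then ln(L) = lim(x→∞) [exponent × ln(base)]
  Evaluate using L'Hôpital or standard limits, then exponentiate.
  L = e^(24)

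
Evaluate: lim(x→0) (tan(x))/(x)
This is a 0/0 indeterminate form.

Apply L'Hôpital's rule: differentiate numerator and denominator separately.
  f(x) = tan(x)   ⇒   f'(x) = tan(x)^2 + 1
  g(x) = x   ⇒   g'(x) = 1
  lim(x→0) f'(x)/g'(x) = lim(x→0) (tan(x)^2 + 1)/(1)
  = 1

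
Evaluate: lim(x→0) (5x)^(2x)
This is an exponential indeterminate form.

For exponential indeterminate forms, take the natural log:
  Let L = lim(x→0) (5x)^(2x)
  Then ln(L) = lim(x→0) [exponent × ln(base)]
  Evaluate using L'Hôpital or standard limits, then exponentiate.
  L = 1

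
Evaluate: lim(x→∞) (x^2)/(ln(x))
This is an ∞/∞ indeterminate form.

Apply L'Hôpital's rule: differentiate numerator and denominator separately.
  f(x) = x^2   ⇒   f'(x) = 2·x
  g(x) = ln(x)   ⇒   g'(x) = 1/x
  lim(x→∞) f'(x)/g'(x) = lim(x→∞) (2·x)/(1/x)
  = ∞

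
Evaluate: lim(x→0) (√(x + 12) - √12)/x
This is a standard limit.

Factor or rationalize the expression:
  lim(x→0) (√(x + 12) - √12)/x = sqrt(3)/12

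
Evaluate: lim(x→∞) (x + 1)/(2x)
This is an ∞/∞ indeterminate form.

Apply L'Hôpital's rule: differentiate numerator and denominator separately.
  f(x) = x + 1   ⇒   f'(x) = 1
  g(x) = 2·x   ⇒   g'(x) = 2
  lim(x→∞) f'(x)/g'(x) = lim(x→∞) (1)/(2)
  = 1/2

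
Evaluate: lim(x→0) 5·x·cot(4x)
This is a 0·∞ indeterminate form.

Rewrite 0·∞ as a quotient (0/0 or ∞/∞ form), then apply L'Hôpital's rule:
  lim(x→0) 5·x·cot(4x) = 5/4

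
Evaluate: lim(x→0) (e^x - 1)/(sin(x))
This is a 0/0 indeterminate form.

Apply L'Hôpital's rule: differentiate numerator and denominator separately.
  f(x) = e^(x) - 1   ⇒   f'(x) = e^(x)
  g(x) = sin(x)   ⇒   g'(x) = cos(x)
  lim(x→0) f'(x)/g'(x) = lim(x→0) (e^(x))/(cos(x))
  = 1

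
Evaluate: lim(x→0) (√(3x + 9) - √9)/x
This is a standard limit.

Factor or rationalize the expression:
  lim(x→0) (√(3x + 9) - √9)/x = 1/2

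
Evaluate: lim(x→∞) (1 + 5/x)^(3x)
This is an exponential indeterminate form.

For exponential indeterminate forms, take the natural log:
  Let L = lim(x→∞) (1 + 5/x)^(3x)
  Then ln(L) = lim(x→∞) [exponent × ln(base)]
  Evaluate using L'Hôpital or standard limits, then exponentiate.
  L = e^(15)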